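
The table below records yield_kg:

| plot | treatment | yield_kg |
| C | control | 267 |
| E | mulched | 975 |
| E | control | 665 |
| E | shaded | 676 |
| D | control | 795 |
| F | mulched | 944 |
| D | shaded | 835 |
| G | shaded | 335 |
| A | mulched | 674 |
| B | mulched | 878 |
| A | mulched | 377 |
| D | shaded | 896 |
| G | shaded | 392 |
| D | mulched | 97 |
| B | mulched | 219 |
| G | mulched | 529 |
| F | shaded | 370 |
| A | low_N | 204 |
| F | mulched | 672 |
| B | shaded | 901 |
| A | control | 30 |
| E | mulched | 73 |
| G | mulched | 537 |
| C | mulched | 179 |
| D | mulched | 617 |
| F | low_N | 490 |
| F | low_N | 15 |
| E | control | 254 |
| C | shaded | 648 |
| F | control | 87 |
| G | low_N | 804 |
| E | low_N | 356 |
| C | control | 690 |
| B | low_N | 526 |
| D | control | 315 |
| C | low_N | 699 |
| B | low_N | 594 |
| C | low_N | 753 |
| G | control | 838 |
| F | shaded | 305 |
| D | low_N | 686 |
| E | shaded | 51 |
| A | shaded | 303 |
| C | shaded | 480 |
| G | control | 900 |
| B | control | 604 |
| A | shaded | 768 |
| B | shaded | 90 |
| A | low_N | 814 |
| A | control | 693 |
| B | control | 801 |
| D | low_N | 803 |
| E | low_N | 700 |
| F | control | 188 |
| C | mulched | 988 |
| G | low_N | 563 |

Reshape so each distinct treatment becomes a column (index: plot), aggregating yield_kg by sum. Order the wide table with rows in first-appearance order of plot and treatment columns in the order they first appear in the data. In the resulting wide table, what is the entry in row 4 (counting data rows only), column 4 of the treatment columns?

505

With rows in first-appearance order of plot, row 4 is plot=F. treatment columns in first-appearance order: control, mulched, shaded, low_N; column 4 is low_N.
Long rows with plot=F, treatment=low_N: 490 + 15 = 505.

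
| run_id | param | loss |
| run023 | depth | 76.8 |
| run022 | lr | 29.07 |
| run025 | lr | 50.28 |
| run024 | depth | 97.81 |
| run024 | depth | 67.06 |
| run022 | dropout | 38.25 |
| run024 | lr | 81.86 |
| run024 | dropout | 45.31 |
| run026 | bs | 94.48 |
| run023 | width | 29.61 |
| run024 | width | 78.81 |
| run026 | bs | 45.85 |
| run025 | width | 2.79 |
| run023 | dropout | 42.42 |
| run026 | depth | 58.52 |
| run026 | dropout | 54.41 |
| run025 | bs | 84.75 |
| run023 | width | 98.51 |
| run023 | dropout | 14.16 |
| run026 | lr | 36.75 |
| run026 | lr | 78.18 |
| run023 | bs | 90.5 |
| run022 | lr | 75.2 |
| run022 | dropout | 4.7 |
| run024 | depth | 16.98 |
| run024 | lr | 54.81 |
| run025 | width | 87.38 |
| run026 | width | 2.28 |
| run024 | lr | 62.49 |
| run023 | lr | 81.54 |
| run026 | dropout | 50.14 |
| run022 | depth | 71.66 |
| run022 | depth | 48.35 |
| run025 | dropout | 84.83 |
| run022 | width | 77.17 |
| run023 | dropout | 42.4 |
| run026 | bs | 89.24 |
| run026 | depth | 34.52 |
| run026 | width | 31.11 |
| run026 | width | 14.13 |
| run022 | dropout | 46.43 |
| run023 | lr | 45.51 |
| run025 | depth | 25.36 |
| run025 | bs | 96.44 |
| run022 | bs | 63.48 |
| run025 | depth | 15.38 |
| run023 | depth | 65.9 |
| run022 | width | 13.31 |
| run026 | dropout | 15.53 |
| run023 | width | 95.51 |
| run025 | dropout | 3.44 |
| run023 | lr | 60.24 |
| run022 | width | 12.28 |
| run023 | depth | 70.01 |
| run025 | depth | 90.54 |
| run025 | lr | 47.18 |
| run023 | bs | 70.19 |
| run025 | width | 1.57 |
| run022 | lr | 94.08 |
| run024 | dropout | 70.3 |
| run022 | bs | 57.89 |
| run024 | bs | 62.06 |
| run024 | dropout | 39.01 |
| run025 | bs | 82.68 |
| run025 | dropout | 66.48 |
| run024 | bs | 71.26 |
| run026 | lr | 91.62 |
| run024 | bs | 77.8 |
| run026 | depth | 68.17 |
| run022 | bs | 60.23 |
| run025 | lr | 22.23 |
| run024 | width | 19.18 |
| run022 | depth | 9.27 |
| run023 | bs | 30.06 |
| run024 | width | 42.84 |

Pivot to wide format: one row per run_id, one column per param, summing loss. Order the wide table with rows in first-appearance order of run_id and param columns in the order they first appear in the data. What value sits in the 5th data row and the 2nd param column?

206.55

With rows in first-appearance order of run_id, row 5 is run_id=run026. param columns in first-appearance order: depth, lr, dropout, bs, width; column 2 is lr.
Long rows with run_id=run026, param=lr: 36.75 + 78.18 + 91.62 = 206.55.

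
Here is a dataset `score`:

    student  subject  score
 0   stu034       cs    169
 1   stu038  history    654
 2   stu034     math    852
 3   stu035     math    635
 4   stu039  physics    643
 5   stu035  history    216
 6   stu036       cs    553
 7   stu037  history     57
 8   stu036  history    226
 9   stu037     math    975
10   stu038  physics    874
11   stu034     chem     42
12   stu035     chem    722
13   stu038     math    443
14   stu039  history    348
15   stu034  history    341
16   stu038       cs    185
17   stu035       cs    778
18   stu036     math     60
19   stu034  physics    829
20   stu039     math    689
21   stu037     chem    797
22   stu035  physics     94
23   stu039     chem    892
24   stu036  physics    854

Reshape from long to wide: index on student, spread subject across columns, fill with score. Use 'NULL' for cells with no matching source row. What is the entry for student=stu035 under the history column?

The long row with student=stu035, subject=history has score=216.

216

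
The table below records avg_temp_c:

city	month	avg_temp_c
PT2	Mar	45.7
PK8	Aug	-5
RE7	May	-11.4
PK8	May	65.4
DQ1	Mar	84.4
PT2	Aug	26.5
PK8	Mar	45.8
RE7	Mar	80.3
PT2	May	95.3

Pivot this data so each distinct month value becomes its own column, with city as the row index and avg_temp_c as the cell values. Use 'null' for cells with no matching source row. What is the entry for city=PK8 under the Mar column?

45.8

The long row with city=PK8, month=Mar has avg_temp_c=45.8.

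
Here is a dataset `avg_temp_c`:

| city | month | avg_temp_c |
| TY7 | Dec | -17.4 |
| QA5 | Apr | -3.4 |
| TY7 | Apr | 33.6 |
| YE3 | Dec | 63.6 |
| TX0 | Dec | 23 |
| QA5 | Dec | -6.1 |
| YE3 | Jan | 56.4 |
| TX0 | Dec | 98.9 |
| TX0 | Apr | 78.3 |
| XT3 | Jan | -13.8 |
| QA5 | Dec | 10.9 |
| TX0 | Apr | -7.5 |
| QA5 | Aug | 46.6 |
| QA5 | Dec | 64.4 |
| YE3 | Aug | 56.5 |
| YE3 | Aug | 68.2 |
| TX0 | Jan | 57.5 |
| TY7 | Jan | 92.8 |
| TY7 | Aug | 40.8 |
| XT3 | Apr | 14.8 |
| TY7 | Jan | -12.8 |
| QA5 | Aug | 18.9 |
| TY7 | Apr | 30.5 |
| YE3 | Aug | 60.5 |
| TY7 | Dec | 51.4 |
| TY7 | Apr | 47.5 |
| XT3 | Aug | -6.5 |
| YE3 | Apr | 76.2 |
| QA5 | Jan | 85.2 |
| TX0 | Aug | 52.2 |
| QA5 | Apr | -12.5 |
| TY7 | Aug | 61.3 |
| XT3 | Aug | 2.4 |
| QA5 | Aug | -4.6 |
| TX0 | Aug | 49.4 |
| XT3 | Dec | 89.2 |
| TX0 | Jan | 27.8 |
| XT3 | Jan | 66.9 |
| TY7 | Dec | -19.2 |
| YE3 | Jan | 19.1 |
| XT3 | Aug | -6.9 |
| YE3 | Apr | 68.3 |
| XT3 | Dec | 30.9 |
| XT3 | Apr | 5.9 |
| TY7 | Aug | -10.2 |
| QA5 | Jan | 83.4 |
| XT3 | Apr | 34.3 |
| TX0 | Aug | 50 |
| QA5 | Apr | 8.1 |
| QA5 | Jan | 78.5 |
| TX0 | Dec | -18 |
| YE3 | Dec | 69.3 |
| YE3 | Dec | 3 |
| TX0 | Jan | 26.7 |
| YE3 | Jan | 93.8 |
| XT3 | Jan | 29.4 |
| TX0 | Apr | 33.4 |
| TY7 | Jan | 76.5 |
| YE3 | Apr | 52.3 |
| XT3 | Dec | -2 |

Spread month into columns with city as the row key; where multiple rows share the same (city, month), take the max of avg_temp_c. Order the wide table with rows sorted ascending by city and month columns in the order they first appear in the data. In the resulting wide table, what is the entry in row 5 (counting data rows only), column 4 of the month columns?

With rows sorted ascending by city, row 5 is city=YE3. month columns in first-appearance order: Dec, Apr, Jan, Aug; column 4 is Aug.
Long rows with city=YE3, month=Aug: max(56.5, 68.2, 60.5) = 68.2.

68.2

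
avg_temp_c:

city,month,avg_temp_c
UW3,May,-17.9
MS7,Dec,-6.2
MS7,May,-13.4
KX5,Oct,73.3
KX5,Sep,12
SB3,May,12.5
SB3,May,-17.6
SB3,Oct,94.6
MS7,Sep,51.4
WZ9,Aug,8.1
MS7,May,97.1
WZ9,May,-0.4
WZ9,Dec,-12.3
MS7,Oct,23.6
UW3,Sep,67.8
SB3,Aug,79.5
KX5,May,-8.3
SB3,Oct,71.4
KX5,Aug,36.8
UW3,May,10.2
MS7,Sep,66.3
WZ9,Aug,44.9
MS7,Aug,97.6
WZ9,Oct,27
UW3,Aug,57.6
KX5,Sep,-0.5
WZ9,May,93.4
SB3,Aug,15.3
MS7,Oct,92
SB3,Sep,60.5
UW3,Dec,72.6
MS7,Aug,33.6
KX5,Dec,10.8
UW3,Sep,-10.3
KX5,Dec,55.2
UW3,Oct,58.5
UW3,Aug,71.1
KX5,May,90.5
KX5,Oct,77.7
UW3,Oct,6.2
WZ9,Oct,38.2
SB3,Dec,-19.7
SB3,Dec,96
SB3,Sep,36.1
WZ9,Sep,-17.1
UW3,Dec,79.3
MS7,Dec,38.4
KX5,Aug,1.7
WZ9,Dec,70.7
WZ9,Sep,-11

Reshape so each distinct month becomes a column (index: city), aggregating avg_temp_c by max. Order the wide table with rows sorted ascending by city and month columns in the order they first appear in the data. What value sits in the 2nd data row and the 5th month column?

97.6

With rows sorted ascending by city, row 2 is city=MS7. month columns in first-appearance order: May, Dec, Oct, Sep, Aug; column 5 is Aug.
Long rows with city=MS7, month=Aug: max(97.6, 33.6) = 97.6.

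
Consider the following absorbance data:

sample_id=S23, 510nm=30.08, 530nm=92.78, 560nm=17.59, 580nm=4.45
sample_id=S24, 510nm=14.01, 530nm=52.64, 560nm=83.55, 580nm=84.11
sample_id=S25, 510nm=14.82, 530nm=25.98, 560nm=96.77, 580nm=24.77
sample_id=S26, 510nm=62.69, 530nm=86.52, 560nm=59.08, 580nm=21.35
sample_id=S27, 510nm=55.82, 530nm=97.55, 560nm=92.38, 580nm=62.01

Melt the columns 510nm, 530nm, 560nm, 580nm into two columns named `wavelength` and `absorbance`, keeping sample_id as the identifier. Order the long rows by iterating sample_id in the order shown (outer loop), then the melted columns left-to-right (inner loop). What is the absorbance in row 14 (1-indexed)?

86.52

20 rows total (5 × 4). Row 14: index ⌊(14-1)/4⌋ = 3 into sample_id → S26; (14-1) mod 4 = 1 into the melted columns → 530nm.
So row 14 is (S26, 530nm, 86.52); absorbance = 86.52.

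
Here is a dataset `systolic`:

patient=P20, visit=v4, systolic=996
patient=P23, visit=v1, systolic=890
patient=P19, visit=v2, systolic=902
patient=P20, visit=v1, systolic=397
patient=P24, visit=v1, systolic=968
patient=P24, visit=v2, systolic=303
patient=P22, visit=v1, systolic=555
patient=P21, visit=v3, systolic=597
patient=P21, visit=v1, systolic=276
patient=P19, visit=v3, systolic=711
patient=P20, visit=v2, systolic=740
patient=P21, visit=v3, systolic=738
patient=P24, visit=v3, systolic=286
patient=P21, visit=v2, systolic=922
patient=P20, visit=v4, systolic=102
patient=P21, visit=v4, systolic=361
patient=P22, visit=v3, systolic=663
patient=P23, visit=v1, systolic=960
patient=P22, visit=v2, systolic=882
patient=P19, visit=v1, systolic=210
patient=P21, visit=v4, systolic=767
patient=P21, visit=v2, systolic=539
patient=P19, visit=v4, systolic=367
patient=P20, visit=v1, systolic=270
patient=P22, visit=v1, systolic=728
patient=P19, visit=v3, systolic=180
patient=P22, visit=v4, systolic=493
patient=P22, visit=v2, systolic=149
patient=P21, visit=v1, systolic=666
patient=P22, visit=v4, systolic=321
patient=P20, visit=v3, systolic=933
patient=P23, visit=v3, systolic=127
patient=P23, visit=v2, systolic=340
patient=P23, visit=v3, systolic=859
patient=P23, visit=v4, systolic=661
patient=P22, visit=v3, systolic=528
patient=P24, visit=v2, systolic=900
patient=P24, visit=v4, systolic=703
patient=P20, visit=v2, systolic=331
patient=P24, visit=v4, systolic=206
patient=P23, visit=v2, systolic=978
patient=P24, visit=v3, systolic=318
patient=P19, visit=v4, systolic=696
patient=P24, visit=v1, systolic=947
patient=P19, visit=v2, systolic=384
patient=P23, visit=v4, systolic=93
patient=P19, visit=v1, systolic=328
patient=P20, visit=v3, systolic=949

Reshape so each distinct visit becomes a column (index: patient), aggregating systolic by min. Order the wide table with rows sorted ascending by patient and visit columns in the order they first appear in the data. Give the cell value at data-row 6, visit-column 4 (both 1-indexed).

286

With rows sorted ascending by patient, row 6 is patient=P24. visit columns in first-appearance order: v4, v1, v2, v3; column 4 is v3.
Long rows with patient=P24, visit=v3: min(286, 318) = 286.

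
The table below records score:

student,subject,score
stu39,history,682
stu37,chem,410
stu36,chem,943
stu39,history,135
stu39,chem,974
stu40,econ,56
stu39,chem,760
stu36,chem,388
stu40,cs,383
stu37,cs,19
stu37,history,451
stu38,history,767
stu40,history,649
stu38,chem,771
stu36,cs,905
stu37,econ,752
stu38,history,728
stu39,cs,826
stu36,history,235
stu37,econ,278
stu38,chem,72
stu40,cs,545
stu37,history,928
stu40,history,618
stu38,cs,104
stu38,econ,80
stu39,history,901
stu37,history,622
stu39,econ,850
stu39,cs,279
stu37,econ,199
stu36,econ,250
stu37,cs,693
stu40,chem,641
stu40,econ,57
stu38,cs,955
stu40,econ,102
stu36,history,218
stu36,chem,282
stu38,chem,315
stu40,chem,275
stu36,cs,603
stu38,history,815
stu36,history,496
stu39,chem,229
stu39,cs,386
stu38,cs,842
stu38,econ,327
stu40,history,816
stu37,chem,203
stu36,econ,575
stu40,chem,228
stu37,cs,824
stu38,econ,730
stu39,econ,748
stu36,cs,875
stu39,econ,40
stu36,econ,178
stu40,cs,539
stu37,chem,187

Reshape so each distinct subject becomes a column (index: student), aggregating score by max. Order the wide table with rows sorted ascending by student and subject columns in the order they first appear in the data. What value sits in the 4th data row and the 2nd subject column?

974

With rows sorted ascending by student, row 4 is student=stu39. subject columns in first-appearance order: history, chem, econ, cs; column 2 is chem.
Long rows with student=stu39, subject=chem: max(974, 760, 229) = 974.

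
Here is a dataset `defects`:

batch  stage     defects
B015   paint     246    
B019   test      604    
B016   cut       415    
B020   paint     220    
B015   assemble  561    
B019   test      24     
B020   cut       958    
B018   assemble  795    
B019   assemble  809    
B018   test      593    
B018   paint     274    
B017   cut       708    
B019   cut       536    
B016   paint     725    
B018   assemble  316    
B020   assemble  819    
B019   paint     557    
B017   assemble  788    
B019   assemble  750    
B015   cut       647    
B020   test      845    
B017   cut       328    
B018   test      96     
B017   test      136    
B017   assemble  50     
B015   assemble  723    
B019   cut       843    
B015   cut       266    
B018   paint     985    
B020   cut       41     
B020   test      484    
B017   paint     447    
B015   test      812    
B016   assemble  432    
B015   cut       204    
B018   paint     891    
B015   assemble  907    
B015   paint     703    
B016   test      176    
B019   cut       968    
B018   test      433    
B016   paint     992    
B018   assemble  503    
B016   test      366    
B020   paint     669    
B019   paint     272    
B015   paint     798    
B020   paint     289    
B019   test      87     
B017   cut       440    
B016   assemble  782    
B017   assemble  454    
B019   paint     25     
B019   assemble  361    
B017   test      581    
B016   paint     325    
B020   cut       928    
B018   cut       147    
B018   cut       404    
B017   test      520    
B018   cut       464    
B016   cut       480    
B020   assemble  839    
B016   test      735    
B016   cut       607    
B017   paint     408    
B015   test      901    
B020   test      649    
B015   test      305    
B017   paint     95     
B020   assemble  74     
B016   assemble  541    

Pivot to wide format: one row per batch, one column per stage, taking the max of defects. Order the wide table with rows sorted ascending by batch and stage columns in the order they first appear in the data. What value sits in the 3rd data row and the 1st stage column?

447

With rows sorted ascending by batch, row 3 is batch=B017. stage columns in first-appearance order: paint, test, cut, assemble; column 1 is paint.
Long rows with batch=B017, stage=paint: max(447, 408, 95) = 447.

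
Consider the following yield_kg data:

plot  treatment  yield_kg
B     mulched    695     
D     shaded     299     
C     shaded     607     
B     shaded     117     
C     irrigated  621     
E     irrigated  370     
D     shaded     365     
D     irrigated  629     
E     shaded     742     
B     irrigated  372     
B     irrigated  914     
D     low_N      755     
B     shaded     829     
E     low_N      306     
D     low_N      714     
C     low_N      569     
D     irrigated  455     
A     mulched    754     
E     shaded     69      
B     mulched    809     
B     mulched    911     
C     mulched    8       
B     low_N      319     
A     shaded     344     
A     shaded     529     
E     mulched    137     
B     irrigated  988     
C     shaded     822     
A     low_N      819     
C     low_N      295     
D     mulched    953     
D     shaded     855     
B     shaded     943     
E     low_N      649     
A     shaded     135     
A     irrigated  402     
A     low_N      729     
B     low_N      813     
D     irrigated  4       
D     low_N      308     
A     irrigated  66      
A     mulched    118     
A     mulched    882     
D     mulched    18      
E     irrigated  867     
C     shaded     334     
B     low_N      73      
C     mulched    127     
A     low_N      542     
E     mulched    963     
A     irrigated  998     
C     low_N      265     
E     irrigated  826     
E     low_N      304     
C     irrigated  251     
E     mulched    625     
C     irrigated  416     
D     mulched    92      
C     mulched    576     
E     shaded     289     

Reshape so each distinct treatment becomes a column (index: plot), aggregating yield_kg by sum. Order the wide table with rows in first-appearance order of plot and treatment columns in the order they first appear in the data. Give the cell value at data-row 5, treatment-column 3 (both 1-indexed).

1466

With rows in first-appearance order of plot, row 5 is plot=A. treatment columns in first-appearance order: mulched, shaded, irrigated, low_N; column 3 is irrigated.
Long rows with plot=A, treatment=irrigated: 402 + 66 + 998 = 1466.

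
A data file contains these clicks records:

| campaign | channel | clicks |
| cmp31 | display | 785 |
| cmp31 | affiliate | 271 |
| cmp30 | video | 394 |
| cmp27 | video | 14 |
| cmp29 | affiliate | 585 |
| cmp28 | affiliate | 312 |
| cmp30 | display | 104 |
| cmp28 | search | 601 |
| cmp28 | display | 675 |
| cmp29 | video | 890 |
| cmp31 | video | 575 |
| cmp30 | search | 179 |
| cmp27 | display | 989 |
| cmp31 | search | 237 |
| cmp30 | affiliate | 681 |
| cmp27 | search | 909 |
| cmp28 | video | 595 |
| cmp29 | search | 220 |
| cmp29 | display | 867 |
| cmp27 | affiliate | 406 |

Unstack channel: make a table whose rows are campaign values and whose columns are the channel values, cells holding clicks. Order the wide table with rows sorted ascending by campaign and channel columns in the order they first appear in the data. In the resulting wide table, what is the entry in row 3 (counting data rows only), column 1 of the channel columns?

867

With rows sorted ascending by campaign, row 3 is campaign=cmp29. channel columns in first-appearance order: display, affiliate, video, search; column 1 is display.
Long rows with campaign=cmp29, channel=display: clicks = 867.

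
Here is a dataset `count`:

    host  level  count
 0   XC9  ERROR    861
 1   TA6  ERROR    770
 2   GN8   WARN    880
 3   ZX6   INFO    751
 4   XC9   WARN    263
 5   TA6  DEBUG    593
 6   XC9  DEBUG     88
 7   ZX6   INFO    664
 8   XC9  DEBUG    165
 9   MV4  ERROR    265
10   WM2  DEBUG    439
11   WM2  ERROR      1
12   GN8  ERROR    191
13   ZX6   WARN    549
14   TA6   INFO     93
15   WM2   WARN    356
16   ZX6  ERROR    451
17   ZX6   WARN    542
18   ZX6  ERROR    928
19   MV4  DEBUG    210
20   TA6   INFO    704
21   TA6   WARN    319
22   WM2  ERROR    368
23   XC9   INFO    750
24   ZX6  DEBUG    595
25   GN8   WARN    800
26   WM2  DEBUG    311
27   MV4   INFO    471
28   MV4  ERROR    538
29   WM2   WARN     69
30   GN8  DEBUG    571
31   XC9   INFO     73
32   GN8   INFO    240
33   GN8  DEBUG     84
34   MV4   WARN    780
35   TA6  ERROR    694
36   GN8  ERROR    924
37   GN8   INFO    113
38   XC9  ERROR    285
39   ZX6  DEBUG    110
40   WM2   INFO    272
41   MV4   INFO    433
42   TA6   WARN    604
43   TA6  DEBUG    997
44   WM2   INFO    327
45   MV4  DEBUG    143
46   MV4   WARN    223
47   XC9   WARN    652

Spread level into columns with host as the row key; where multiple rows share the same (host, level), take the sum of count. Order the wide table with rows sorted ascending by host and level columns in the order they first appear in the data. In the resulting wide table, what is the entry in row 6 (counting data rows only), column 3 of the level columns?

With rows sorted ascending by host, row 6 is host=ZX6. level columns in first-appearance order: ERROR, WARN, INFO, DEBUG; column 3 is INFO.
Long rows with host=ZX6, level=INFO: 751 + 664 = 1415.

1415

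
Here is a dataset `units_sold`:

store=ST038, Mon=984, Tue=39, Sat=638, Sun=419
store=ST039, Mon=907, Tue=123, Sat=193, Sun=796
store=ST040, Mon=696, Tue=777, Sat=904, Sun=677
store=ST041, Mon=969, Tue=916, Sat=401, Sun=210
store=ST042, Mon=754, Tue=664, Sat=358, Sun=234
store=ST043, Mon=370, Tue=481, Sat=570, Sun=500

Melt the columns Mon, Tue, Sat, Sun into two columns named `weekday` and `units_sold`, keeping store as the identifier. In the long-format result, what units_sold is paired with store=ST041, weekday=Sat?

Unpivoting turns each (store, wide-column) pair into one long row.
The wide cell at row ST041, column Sat holds 401, so the long row (ST041, Sat) has units_sold=401.

401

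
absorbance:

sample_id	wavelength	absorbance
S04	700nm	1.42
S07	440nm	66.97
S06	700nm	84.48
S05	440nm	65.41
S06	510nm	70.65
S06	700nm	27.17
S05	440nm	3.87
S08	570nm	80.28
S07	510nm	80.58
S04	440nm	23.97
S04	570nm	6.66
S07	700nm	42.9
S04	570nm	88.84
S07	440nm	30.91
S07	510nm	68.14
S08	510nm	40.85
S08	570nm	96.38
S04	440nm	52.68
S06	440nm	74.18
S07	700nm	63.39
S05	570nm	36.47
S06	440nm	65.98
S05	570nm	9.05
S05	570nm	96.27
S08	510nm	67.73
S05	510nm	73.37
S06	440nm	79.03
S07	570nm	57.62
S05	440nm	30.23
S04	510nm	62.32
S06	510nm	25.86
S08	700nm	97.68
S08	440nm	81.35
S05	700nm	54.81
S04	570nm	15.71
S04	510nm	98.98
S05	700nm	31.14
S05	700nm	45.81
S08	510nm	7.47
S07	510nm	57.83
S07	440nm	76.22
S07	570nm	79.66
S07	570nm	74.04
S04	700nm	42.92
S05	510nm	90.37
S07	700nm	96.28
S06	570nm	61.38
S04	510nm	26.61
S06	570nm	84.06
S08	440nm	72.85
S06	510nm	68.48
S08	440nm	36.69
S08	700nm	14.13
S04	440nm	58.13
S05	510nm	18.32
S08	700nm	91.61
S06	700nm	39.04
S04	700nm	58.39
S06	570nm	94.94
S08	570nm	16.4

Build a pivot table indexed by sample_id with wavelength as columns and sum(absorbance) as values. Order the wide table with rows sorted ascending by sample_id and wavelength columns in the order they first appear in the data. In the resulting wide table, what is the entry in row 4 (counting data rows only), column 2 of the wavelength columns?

174.10

With rows sorted ascending by sample_id, row 4 is sample_id=S07. wavelength columns in first-appearance order: 700nm, 440nm, 510nm, 570nm; column 2 is 440nm.
Long rows with sample_id=S07, wavelength=440nm: 66.97 + 30.91 + 76.22 = 174.10.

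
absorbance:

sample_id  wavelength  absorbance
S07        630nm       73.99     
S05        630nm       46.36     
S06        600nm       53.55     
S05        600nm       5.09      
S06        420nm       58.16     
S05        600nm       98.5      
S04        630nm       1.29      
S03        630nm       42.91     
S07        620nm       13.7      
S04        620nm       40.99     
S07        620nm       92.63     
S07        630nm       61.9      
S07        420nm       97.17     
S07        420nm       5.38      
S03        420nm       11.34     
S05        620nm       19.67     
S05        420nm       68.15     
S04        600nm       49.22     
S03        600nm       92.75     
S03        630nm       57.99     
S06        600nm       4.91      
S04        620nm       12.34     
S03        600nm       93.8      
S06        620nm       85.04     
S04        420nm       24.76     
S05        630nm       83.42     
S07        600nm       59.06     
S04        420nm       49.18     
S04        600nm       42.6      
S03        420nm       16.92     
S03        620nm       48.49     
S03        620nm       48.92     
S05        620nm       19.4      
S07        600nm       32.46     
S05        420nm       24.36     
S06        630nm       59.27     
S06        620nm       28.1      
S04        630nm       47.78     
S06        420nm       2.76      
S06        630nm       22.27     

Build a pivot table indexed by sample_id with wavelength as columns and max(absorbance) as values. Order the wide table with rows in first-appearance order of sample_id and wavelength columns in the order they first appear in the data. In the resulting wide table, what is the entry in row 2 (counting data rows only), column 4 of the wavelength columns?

19.67

With rows in first-appearance order of sample_id, row 2 is sample_id=S05. wavelength columns in first-appearance order: 630nm, 600nm, 420nm, 620nm; column 4 is 620nm.
Long rows with sample_id=S05, wavelength=620nm: max(19.67, 19.4) = 19.67.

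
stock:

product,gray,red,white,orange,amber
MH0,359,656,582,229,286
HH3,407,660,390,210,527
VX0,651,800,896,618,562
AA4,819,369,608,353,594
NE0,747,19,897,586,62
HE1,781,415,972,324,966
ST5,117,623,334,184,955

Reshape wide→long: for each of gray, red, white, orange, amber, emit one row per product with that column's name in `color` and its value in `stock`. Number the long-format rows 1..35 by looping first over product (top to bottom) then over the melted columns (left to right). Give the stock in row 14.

35 rows total (7 × 5). Row 14: index ⌊(14-1)/5⌋ = 2 into product → VX0; (14-1) mod 5 = 3 into the melted columns → orange.
So row 14 is (VX0, orange, 618); stock = 618.

618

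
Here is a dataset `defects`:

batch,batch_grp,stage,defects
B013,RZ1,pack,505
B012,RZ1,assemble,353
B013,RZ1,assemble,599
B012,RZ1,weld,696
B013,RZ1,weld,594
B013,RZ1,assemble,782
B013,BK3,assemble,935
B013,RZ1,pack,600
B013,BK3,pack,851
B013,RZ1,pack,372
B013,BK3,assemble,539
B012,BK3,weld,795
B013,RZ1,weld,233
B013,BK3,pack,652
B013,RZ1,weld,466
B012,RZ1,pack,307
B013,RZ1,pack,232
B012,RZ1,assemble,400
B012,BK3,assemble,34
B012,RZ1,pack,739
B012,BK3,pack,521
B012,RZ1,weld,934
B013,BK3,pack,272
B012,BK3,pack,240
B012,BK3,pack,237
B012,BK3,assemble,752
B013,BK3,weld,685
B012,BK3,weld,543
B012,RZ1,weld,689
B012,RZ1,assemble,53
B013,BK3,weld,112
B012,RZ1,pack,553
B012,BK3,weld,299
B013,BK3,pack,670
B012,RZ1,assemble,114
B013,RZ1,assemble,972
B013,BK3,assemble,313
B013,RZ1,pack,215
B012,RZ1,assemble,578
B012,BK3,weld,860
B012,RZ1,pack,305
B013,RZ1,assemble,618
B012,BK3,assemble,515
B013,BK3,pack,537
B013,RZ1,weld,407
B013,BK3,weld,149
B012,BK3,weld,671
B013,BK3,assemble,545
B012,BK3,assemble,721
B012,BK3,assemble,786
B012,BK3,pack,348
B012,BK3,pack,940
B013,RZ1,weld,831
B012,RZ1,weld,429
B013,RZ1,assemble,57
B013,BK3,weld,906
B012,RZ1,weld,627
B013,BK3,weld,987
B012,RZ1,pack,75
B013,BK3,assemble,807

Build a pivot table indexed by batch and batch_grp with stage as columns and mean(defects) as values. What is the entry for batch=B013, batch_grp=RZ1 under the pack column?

384.80

Rows with batch=B013, batch_grp=RZ1 and stage=pack: defects values are 505, 600, 372, 232, 215.
(505 + 600 + 372 + 232 + 215) / 5 = 384.80.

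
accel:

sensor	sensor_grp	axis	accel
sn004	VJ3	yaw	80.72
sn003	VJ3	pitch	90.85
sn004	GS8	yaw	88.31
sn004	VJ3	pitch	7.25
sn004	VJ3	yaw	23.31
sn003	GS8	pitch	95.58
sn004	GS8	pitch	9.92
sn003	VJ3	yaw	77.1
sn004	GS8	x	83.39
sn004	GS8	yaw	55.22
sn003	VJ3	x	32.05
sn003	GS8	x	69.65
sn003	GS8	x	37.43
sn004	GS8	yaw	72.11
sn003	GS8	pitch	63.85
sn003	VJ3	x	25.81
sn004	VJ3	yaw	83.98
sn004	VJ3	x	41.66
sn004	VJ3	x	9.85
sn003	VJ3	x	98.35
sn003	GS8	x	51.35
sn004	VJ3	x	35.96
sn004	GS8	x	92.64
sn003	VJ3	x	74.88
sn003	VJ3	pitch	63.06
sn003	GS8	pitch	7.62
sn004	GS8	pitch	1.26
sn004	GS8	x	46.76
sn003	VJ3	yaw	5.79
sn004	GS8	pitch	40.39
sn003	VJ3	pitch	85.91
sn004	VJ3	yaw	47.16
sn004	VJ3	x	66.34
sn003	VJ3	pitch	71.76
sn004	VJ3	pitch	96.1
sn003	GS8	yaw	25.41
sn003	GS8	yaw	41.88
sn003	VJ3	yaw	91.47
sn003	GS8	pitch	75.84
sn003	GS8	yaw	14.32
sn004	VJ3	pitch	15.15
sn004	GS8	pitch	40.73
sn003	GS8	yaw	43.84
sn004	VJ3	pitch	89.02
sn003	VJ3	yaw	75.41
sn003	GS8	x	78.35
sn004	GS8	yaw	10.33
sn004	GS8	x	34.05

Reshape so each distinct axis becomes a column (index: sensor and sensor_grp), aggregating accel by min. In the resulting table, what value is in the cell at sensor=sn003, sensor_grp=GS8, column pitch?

7.62

Rows with sensor=sn003, sensor_grp=GS8 and axis=pitch: accel values are 95.58, 63.85, 7.62, 75.84.
min(95.58, 63.85, 7.62, 75.84) = 7.62.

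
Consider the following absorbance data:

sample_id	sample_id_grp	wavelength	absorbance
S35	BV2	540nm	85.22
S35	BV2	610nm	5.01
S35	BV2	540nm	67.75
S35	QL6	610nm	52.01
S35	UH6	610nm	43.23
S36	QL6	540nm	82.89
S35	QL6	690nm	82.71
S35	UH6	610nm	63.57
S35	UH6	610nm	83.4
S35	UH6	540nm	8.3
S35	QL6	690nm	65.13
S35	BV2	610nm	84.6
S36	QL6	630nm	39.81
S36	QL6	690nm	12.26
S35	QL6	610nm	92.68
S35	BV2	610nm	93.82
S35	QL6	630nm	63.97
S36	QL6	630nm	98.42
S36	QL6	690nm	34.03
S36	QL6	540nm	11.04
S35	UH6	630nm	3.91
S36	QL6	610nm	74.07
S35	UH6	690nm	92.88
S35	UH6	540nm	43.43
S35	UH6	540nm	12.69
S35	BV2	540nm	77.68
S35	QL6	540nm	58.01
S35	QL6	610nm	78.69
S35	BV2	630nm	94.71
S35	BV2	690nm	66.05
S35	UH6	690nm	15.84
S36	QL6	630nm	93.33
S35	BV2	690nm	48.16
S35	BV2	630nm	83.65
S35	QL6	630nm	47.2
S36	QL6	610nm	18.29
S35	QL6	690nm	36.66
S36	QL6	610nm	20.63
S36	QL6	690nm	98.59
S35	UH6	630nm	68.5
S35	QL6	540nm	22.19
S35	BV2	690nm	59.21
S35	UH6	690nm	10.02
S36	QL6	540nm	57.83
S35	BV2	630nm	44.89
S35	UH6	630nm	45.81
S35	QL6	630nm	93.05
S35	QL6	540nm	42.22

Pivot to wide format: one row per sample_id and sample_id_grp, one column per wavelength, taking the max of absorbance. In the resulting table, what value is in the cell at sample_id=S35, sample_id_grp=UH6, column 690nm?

92.88

Rows with sample_id=S35, sample_id_grp=UH6 and wavelength=690nm: absorbance values are 92.88, 15.84, 10.02.
max(92.88, 15.84, 10.02) = 92.88.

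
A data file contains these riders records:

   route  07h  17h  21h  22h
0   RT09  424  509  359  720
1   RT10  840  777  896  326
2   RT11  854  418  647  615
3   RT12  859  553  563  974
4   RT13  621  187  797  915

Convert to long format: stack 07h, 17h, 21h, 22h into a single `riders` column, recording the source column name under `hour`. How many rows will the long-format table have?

5 route values × 4 melted columns = 20 rows.

20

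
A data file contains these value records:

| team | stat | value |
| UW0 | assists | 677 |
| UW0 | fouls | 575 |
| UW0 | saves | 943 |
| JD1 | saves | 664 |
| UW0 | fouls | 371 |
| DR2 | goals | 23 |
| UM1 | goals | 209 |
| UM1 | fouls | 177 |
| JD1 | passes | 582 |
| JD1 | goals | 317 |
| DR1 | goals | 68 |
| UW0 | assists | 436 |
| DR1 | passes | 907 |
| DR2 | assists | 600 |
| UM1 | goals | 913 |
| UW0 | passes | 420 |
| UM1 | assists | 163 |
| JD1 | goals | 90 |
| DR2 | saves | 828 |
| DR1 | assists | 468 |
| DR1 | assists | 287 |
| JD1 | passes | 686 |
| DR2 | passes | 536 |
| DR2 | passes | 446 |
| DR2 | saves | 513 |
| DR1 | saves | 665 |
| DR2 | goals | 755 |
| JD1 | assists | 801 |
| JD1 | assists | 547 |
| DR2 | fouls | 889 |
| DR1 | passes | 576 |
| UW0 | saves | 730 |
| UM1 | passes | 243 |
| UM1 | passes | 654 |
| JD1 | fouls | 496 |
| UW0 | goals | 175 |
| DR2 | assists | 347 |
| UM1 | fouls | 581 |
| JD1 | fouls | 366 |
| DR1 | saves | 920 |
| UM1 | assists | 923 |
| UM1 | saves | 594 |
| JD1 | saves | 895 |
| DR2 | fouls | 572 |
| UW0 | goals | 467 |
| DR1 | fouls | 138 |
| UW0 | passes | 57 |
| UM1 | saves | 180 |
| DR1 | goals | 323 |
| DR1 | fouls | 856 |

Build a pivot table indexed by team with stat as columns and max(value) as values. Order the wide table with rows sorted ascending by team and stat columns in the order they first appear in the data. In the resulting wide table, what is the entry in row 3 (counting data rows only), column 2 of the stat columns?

496

With rows sorted ascending by team, row 3 is team=JD1. stat columns in first-appearance order: assists, fouls, saves, goals, passes; column 2 is fouls.
Long rows with team=JD1, stat=fouls: max(496, 366) = 496.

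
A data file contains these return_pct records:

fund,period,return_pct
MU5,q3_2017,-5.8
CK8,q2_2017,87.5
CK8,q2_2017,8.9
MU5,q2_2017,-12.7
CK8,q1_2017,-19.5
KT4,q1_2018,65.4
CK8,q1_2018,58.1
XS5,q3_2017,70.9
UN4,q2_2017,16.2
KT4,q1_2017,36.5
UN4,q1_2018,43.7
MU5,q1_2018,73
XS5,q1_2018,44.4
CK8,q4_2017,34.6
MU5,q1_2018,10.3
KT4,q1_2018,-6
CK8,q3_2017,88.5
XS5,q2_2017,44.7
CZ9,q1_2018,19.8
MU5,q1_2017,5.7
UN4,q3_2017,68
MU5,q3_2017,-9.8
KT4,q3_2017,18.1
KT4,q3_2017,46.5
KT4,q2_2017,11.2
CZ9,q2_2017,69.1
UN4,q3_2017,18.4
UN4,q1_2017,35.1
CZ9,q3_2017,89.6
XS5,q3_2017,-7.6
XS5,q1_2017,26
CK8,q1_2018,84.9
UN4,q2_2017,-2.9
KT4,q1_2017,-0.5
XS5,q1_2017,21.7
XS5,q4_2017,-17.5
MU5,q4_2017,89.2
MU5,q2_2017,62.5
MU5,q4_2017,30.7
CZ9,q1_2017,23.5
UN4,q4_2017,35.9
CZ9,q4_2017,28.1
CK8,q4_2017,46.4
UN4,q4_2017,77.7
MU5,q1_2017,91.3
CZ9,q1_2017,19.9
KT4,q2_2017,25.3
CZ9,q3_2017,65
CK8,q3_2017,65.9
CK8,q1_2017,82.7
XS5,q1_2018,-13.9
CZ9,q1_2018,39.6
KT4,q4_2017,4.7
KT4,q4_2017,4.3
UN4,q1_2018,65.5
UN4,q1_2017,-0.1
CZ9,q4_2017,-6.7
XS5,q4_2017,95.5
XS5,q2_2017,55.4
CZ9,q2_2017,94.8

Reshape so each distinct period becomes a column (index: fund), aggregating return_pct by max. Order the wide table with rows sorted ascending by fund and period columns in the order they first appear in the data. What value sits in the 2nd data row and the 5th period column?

28.1

With rows sorted ascending by fund, row 2 is fund=CZ9. period columns in first-appearance order: q3_2017, q2_2017, q1_2017, q1_2018, q4_2017; column 5 is q4_2017.
Long rows with fund=CZ9, period=q4_2017: max(28.1, -6.7) = 28.1.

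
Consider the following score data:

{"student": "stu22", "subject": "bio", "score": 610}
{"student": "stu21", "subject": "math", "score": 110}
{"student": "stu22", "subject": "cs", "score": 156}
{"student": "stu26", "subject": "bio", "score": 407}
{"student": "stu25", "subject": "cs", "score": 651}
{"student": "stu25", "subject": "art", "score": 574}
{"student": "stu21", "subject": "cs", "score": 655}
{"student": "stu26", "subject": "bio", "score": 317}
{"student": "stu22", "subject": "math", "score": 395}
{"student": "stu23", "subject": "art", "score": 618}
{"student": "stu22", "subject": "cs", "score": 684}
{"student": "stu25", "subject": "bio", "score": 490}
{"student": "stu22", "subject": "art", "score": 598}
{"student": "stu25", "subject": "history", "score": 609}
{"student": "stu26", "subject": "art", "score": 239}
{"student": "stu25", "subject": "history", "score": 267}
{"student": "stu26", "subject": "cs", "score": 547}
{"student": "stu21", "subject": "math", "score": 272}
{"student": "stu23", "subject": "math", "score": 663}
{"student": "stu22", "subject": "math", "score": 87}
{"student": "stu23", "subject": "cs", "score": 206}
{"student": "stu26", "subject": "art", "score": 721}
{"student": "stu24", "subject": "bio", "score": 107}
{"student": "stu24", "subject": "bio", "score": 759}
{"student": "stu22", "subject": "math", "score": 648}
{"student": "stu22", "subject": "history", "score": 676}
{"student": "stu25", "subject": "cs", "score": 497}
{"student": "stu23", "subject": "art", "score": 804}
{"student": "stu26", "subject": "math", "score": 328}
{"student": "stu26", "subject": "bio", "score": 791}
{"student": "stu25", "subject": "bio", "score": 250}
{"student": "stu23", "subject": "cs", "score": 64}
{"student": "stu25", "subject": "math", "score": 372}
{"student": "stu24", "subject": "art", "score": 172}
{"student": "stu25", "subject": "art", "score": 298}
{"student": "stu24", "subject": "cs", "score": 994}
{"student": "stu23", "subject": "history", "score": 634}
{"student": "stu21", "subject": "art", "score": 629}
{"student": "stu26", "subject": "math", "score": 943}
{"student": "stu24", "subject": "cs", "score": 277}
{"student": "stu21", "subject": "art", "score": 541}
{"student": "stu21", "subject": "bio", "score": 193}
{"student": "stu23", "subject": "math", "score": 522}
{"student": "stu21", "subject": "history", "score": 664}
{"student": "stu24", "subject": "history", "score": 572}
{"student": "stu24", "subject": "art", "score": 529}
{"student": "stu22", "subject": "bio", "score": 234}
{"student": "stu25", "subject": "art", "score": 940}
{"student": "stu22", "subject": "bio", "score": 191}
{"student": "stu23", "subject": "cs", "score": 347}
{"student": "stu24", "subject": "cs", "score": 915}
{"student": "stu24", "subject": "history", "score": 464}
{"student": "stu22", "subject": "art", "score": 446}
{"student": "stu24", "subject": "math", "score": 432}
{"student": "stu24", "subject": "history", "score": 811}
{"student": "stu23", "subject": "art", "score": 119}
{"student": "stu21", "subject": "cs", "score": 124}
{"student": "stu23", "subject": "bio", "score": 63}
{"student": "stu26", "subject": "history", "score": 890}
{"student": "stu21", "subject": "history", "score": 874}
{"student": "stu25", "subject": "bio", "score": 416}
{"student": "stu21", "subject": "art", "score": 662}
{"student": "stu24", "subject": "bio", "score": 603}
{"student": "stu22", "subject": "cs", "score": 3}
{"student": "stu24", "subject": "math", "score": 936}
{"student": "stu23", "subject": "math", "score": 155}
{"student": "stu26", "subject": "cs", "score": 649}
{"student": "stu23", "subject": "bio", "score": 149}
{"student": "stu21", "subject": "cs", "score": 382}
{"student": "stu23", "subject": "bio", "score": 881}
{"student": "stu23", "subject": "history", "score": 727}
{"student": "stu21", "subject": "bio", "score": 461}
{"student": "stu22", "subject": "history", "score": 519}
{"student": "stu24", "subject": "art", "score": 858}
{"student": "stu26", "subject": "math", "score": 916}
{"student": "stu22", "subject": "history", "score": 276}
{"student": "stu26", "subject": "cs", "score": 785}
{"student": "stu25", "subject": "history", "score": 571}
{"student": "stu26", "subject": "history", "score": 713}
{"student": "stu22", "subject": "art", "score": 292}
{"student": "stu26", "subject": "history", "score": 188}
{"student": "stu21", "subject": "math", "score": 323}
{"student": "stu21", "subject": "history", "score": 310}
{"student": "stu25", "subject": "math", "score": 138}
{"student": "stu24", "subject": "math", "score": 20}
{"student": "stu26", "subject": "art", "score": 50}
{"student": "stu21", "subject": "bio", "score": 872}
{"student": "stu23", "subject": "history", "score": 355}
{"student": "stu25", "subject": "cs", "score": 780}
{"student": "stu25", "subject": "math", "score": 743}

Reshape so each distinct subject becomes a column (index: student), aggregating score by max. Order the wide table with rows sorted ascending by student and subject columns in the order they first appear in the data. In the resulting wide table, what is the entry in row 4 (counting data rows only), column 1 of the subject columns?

759

With rows sorted ascending by student, row 4 is student=stu24. subject columns in first-appearance order: bio, math, cs, art, history; column 1 is bio.
Long rows with student=stu24, subject=bio: max(107, 759, 603) = 759.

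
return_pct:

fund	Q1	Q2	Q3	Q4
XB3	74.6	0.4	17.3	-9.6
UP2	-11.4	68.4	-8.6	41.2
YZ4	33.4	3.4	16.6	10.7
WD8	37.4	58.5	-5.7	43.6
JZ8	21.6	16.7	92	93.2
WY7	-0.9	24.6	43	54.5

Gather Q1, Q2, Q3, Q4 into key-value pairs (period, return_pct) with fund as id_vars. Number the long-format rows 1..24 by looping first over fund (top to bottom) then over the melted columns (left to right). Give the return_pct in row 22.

24.6

24 rows total (6 × 4). Row 22: index ⌊(22-1)/4⌋ = 5 into fund → WY7; (22-1) mod 4 = 1 into the melted columns → Q2.
So row 22 is (WY7, Q2, 24.6); return_pct = 24.6.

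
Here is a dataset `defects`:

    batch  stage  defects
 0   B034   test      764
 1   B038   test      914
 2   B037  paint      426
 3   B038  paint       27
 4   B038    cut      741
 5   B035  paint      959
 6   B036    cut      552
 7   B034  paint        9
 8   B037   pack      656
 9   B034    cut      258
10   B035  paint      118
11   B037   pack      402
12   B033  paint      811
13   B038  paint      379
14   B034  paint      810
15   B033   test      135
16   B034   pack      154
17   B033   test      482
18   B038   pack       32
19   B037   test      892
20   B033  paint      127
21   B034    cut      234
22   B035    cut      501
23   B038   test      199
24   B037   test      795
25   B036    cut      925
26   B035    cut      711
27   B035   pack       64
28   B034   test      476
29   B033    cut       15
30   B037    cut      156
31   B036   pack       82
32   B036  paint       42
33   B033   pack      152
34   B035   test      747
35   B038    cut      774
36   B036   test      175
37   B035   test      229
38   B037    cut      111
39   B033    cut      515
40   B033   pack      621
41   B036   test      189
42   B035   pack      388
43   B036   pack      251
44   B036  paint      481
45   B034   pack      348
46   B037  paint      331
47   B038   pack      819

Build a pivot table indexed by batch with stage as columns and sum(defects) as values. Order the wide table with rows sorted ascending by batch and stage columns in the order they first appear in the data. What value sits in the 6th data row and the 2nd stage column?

406

With rows sorted ascending by batch, row 6 is batch=B038. stage columns in first-appearance order: test, paint, cut, pack; column 2 is paint.
Long rows with batch=B038, stage=paint: 27 + 379 = 406.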